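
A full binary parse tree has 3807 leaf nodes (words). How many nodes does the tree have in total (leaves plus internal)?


Leaf nodes (terminals): 3807
Internal nodes = n - 1 = 3807 - 1 = 3806
Total = leaves + internal = 3807 + 3806 = 7613

7613


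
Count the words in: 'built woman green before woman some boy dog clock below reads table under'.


Counting words by splitting on spaces:
  Word 1: 'built'
  Word 2: 'woman'
  Word 3: 'green'
  Word 4: 'before'
  Word 5: 'woman'
  Word 6: 'some'
  Word 7: 'boy'
  Word 8: 'dog'
  Word 9: 'clock'
  Word 10: 'below'
  Word 11: 'reads'
  Word 12: 'table'
  Word 13: 'under'
Total words: 13

13


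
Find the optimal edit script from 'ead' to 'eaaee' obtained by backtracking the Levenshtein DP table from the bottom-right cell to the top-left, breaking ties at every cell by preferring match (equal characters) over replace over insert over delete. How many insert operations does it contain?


Edit distance = 3. Backtracking from cell (3, 5) with preference match > replace > insert > delete,
then listing the resulting alignment 'ead' -> 'eaaee' left to right:
  Step 1: keep 'e'
  Step 2: insert 'a' [insertion #1]
  Step 3: keep 'a'
  Step 4: insert 'e' [insertion #2]
  Step 5: replace d->e
Total insertions: 2

2


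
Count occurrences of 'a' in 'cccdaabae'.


Scanning 'cccdaabae' for 'a':
  Position 4: 'a' -> MATCH (count: 1)
  Position 5: 'a' -> MATCH (count: 2)
  Position 7: 'a' -> MATCH (count: 3)
Total occurrences of 'a': 3

3


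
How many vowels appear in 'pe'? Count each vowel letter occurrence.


Scanning each character of 'pe':
  Position 1: 'p' -> consonant (running count: 0)
  Position 2: 'e' -> vowel (running count: 1)
Total vowels: 1

1


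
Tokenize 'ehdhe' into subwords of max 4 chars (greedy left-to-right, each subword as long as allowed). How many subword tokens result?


'ehdhe' has 5 characters.
Chunking with max size 4:
  Chunk 1: 'ehdh' (positions 0-3)
  Chunk 2: 'e' (positions 4-4)
Total chunks: ceil(5 / 4) = 2

2


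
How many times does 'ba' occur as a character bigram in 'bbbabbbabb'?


Scanning 'bbbabbbabb' for bigram 'ba':
  Position 0: 'bb' -> no
  Position 1: 'bb' -> no
  Position 2: 'ba' -> MATCH
  Position 3: 'ab' -> no
  Position 4: 'bb' -> no
  Position 5: 'bb' -> no
  Position 6: 'ba' -> MATCH
  Position 7: 'ab' -> no
  Position 8: 'bb' -> no
Total matches: 2

2


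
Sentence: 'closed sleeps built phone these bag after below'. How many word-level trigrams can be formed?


Word trigrams from [8] words:
  Trigram 1: (closed sleeps built)
  Trigram 2: (sleeps built phone)
  Trigram 3: (built phone these)
  Trigram 4: (phone these bag)
  Trigram 5: (these bag after)
  Trigram 6: (bag after below)
Total word trigrams: 8 - 2 = 6

6


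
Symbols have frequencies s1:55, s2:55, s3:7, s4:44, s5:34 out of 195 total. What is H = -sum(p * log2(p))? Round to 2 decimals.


Computing entropy H = -sum(p_i * log2(p_i)):
  s1: p = 55/195 = 0.2821, -p*log2(p) = 0.5150
  s2: p = 55/195 = 0.2821, -p*log2(p) = 0.5150
  s3: p = 7/195 = 0.0359, -p*log2(p) = 0.1723
  s4: p = 44/195 = 0.2256, -p*log2(p) = 0.4847
  s5: p = 34/195 = 0.1744, -p*log2(p) = 0.4394
H = sum of terms = 2.1264
Rounded to 2 decimals: 2.13

2.13


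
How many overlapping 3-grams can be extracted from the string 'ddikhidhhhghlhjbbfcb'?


String 'ddikhidhhhghlhjbbfcb' has length L = 20.
Number of overlapping n-grams = L - n + 1
Substituting: 20 - 3 + 1 = 18

18


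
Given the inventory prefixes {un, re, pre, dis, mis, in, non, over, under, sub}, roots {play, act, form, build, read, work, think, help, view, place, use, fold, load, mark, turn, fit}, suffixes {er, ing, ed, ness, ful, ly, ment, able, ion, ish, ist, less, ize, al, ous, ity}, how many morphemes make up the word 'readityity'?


Segmenting 'readityity' against the inventory:
  'read' -> root (morpheme 1)
  'ity' -> suffix (morpheme 2)
  'ity' -> suffix (morpheme 3)
Total morphemes: 3

3


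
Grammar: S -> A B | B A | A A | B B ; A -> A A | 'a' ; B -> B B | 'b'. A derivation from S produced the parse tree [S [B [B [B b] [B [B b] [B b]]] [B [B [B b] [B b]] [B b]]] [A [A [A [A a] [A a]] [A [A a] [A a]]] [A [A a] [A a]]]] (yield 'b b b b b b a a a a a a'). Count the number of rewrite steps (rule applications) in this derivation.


Every bracketed nonterminal node [X ...] in the tree is produced by exactly one rule application.
Reading the tree off as a leftmost derivation:
  Step 1: S  =>  B A   (applied S -> B A)
  Step 2: B A  =>  B B A   (applied B -> B B)
  Step 3: B B A  =>  B B B A   (applied B -> B B)
  Step 4: B B B A  =>  b B B A   (applied B -> b)
  Step 5: b B B A  =>  b B B B A   (applied B -> B B)
  Step 6: b B B B A  =>  b b B B A   (applied B -> b)
  Step 7: b b B B A  =>  b b b B A   (applied B -> b)
  Step 8: b b b B A  =>  b b b B B A   (applied B -> B B)
  Step 9: b b b B B A  =>  b b b B B B A   (applied B -> B B)
  Step 10: b b b B B B A  =>  b b b b B B A   (applied B -> b)
  Step 11: b b b b B B A  =>  b b b b b B A   (applied B -> b)
  Step 12: b b b b b B A  =>  b b b b b b A   (applied B -> b)
  Step 13: b b b b b b A  =>  b b b b b b A A   (applied A -> A A)
  Step 14: b b b b b b A A  =>  b b b b b b A A A   (applied A -> A A)
  Step 15: b b b b b b A A A  =>  b b b b b b A A A A   (applied A -> A A)
  Step 16: b b b b b b A A A A  =>  b b b b b b a A A A   (applied A -> a)
  Step 17: b b b b b b a A A A  =>  b b b b b b a a A A   (applied A -> a)
  Step 18: b b b b b b a a A A  =>  b b b b b b a a A A A   (applied A -> A A)
  Step 19: b b b b b b a a A A A  =>  b b b b b b a a a A A   (applied A -> a)
  Step 20: b b b b b b a a a A A  =>  b b b b b b a a a a A   (applied A -> a)
  Step 21: b b b b b b a a a a A  =>  b b b b b b a a a a A A   (applied A -> A A)
  Step 22: b b b b b b a a a a A A  =>  b b b b b b a a a a a A   (applied A -> a)
  Step 23: b b b b b b a a a a a A  =>  b b b b b b a a a a a a   (applied A -> a)
Final yield: b b b b b b a a a a a a
Total rewrite steps: 23

23


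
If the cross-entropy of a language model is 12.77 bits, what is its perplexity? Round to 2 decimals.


Perplexity formula: PP = 2^H
H = 12.77
PP = 2^12.77
Decompose: 2^12.77 = 2^12 * 2^0.77
2^12 = 4096, 2^0.77 ~ 1.7052698
PP ~ 4096 * 1.7052698 = 6984.7851008
Rounded to 2 decimals: 6984.79

6984.79


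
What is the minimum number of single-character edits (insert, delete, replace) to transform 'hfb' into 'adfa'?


Building DP table for s1='hfb' (len 3) and s2='adfa' (len 4):
       a  d  f  a
    0  1  2  3  4
  h 1  1  2  3  4
  f 2  2  2  2  3
  b 3  3  3  3  3
Edit distance = dp[3][4] = 3

3


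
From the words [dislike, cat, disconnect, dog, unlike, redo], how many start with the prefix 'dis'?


Checking each word for prefix 'dis':
  'dislike' -> YES, starts with 'dis' (count: 1)
  'cat' -> no (count: 1)
  'disconnect' -> YES, starts with 'dis' (count: 2)
  'dog' -> no (count: 2)
  'unlike' -> no (count: 2)
  'redo' -> no (count: 2)
Total with prefix 'dis': 2

2


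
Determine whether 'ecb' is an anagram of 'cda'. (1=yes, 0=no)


Sort characters of 'ecb': 'bce'
Sort characters of 'cda': 'acd'
Sorted forms differ -> they are NOT anagrams
Result: 0

0


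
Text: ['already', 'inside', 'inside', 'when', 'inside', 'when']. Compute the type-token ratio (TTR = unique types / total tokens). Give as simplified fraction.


Tokens: 6
Unique types: ('already', 'inside', 'when') = 3
TTR = 3/6
Simplify: divide both by 3 -> 1/2
TTR = 1/2

1/2


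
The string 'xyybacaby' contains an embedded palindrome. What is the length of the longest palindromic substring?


Scanning 'xyybacaby' for palindromic substrings.
Substring at positions 2-8: 'ybacaby'.
Check: reverse('ybacaby') = 'ybacaby' -> palindrome confirmed.
Neighbouring characters ('y' / '-') break symmetry, so it cannot extend further.
No longer palindromic substring exists; longest length = 7

7


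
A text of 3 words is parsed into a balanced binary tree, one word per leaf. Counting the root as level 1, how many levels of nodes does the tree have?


In a balanced binary tree with n leaves the deepest leaf is ceil(log2(n)) edges below the root,
so counting node levels inclusive of root and leaves gives ceil(log2(n)) + 1 levels.
log2(3) = 1.5850
ceil(1.5850) = 2
levels = 2 + 1 = 3

3


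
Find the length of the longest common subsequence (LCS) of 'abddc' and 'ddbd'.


DP table for LCS of 'abddc' and 'ddbd':
       d  d  b  d
    0  0  0  0  0
  a 0  0  0  0  0
  b 0  0  0  1  1
  d 0  1  1  1  2
  d 0  1  2  2  2
  c 0  1  2  2  2
LCS: 'bd'
LCS length = 2

2


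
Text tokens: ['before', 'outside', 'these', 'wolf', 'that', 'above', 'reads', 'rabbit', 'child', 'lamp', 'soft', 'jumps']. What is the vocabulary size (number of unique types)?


Listing all tokens and tracking unique types:
  Token 1: 'before' -> NEW (unique so far: 1)
  Token 2: 'outside' -> NEW (unique so far: 2)
  Token 3: 'these' -> NEW (unique so far: 3)
  Token 4: 'wolf' -> NEW (unique so far: 4)
  Token 5: 'that' -> NEW (unique so far: 5)
  Token 6: 'above' -> NEW (unique so far: 6)
  Token 7: 'reads' -> NEW (unique so far: 7)
  Token 8: 'rabbit' -> NEW (unique so far: 8)
  Token 9: 'child' -> NEW (unique so far: 9)
  Token 10: 'lamp' -> NEW (unique so far: 10)
  Token 11: 'soft' -> NEW (unique so far: 11)
  Token 12: 'jumps' -> NEW (unique so far: 12)
Unique types: ('above', 'before', 'child', 'jumps', 'lamp', 'outside', 'rabbit', 'reads', 'soft', 'that', 'these', 'wolf')
Vocabulary size: 12

12


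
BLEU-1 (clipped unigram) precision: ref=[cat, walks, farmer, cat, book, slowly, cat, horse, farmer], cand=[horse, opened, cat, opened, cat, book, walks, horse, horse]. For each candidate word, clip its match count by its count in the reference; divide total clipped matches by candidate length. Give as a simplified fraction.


Reference word counts: {'book': 1, 'cat': 3, 'farmer': 2, 'horse': 1, 'slowly': 1, 'walks': 1}
Checking each candidate word (with clipping):
  'horse' -> in reference (ref count 1, used 1/1) -> match (matches: 1)
  'opened' -> not in reference -> no match (matches: 1)
  'cat' -> in reference (ref count 3, used 1/3) -> match (matches: 2)
  'opened' -> not in reference -> no match (matches: 2)
  'cat' -> in reference (ref count 3, used 2/3) -> match (matches: 3)
  'book' -> in reference (ref count 1, used 1/1) -> match (matches: 4)
  'walks' -> in reference (ref count 1, used 1/1) -> match (matches: 5)
  'horse' -> ref count 1 already used up (1/1) -> clipped, no match (matches: 5)
  'horse' -> ref count 1 already used up (1/1) -> clipped, no match (matches: 5)
Clipped matches: 5, Candidate length: 9
Precision = 5/9

5/9


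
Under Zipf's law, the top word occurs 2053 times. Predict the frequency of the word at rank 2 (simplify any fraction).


Zipf's law: freq(rank) = f1 / rank
f1 = 2053, rank = 2
freq = 2053 / 2
GCD(2053, 2) = 1
Simplified: 2053/2

2053/2


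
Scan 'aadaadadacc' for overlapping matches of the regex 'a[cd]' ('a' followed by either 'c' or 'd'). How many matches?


Pattern: a[cd] means 'a' followed by either 'c' or 'd'.
Scanning 'aadaadadacc' position-by-position:
  Pos 0: window 'aa' -> no
  Pos 1: window 'ad' -> MATCH
  Pos 2: window 'da' -> no
  Pos 3: window 'aa' -> no
  Pos 4: window 'ad' -> MATCH
  Pos 5: window 'da' -> no
  Pos 6: window 'ad' -> MATCH
  Pos 7: window 'da' -> no
  Pos 8: window 'ac' -> MATCH
  Pos 9: window 'cc' -> no
  Pos 10: window 'c' -> no
Total matches: 4

4


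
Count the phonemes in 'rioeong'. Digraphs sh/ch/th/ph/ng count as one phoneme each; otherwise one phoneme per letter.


Parsing 'rioeong' greedily, digraphs first:
  'r' -> consonant phoneme (phonemes so far: 1)
  'i' -> vowel phoneme (phonemes so far: 2)
  'o' -> vowel phoneme (phonemes so far: 3)
  'e' -> vowel phoneme (phonemes so far: 4)
  'o' -> vowel phoneme (phonemes so far: 5)
  'ng' -> digraph (1 consonant phoneme) (phonemes so far: 6)
Total phonemes: 6

6


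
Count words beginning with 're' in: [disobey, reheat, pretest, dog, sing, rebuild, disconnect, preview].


Checking each word for prefix 're':
  'disobey' -> no (count: 0)
  'reheat' -> YES, starts with 're' (count: 1)
  'pretest' -> no (count: 1)
  'dog' -> no (count: 1)
  'sing' -> no (count: 1)
  'rebuild' -> YES, starts with 're' (count: 2)
  'disconnect' -> no (count: 2)
  'preview' -> no (count: 2)
Total with prefix 're': 2

2


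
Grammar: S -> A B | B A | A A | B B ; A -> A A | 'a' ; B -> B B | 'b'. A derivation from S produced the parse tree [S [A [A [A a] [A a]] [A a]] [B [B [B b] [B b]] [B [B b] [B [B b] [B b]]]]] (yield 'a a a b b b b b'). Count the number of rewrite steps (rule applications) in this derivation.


Every bracketed nonterminal node [X ...] in the tree is produced by exactly one rule application.
Reading the tree off as a leftmost derivation:
  Step 1: S  =>  A B   (applied S -> A B)
  Step 2: A B  =>  A A B   (applied A -> A A)
  Step 3: A A B  =>  A A A B   (applied A -> A A)
  Step 4: A A A B  =>  a A A B   (applied A -> a)
  Step 5: a A A B  =>  a a A B   (applied A -> a)
  Step 6: a a A B  =>  a a a B   (applied A -> a)
  Step 7: a a a B  =>  a a a B B   (applied B -> B B)
  Step 8: a a a B B  =>  a a a B B B   (applied B -> B B)
  Step 9: a a a B B B  =>  a a a b B B   (applied B -> b)
  Step 10: a a a b B B  =>  a a a b b B   (applied B -> b)
  Step 11: a a a b b B  =>  a a a b b B B   (applied B -> B B)
  Step 12: a a a b b B B  =>  a a a b b b B   (applied B -> b)
  Step 13: a a a b b b B  =>  a a a b b b B B   (applied B -> B B)
  Step 14: a a a b b b B B  =>  a a a b b b b B   (applied B -> b)
  Step 15: a a a b b b b B  =>  a a a b b b b b   (applied B -> b)
Final yield: a a a b b b b b
Total rewrite steps: 15

15


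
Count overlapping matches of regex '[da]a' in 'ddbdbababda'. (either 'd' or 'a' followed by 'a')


Pattern: [da]a means either 'd' or 'a' followed by 'a'.
Scanning 'ddbdbababda' position-by-position:
  Pos 0: window 'dd' -> no
  Pos 1: window 'db' -> no
  Pos 2: window 'bd' -> no
  Pos 3: window 'db' -> no
  Pos 4: window 'ba' -> no
  Pos 5: window 'ab' -> no
  Pos 6: window 'ba' -> no
  Pos 7: window 'ab' -> no
  Pos 8: window 'bd' -> no
  Pos 9: window 'da' -> MATCH
  Pos 10: window 'a' -> no
Total matches: 1

1


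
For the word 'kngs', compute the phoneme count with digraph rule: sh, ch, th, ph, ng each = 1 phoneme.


Parsing 'kngs' greedily, digraphs first:
  'k' -> consonant phoneme (phonemes so far: 1)
  'ng' -> digraph (1 consonant phoneme) (phonemes so far: 2)
  's' -> consonant phoneme (phonemes so far: 3)
Total phonemes: 3

3


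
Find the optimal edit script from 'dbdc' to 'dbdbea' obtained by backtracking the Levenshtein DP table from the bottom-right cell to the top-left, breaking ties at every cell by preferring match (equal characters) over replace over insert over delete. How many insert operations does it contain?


Edit distance = 3. Backtracking from cell (4, 6) with preference match > replace > insert > delete,
then listing the resulting alignment 'dbdc' -> 'dbdbea' left to right:
  Step 1: keep 'd'
  Step 2: keep 'b'
  Step 3: keep 'd'
  Step 4: insert 'b' [insertion #1]
  Step 5: insert 'e' [insertion #2]
  Step 6: replace c->a
Total insertions: 2

2


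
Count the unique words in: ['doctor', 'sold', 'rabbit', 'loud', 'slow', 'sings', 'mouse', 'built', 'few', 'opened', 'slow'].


Listing all tokens and tracking unique types:
  Token 1: 'doctor' -> NEW (unique so far: 1)
  Token 2: 'sold' -> NEW (unique so far: 2)
  Token 3: 'rabbit' -> NEW (unique so far: 3)
  Token 4: 'loud' -> NEW (unique so far: 4)
  Token 5: 'slow' -> NEW (unique so far: 5)
  Token 6: 'sings' -> NEW (unique so far: 6)
  Token 7: 'mouse' -> NEW (unique so far: 7)
  Token 8: 'built' -> NEW (unique so far: 8)
  Token 9: 'few' -> NEW (unique so far: 9)
  Token 10: 'opened' -> NEW (unique so far: 10)
  Token 11: 'slow' -> duplicate (unique so far: 10)
Unique types: ('built', 'doctor', 'few', 'loud', 'mouse', 'opened', 'rabbit', 'sings', 'slow', 'sold')
Vocabulary size: 10

10


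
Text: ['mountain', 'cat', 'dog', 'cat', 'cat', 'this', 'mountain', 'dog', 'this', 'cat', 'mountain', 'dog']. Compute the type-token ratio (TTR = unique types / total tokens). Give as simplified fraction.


Tokens: 12
Unique types: ('cat', 'dog', 'mountain', 'this') = 4
TTR = 4/12
Simplify: divide both by 4 -> 1/3
TTR = 1/3

1/3


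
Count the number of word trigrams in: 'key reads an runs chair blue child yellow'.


Word trigrams from [8] words:
  Trigram 1: (key reads an)
  Trigram 2: (reads an runs)
  Trigram 3: (an runs chair)
  Trigram 4: (runs chair blue)
  Trigram 5: (chair blue child)
  Trigram 6: (blue child yellow)
Total word trigrams: 8 - 2 = 6

6


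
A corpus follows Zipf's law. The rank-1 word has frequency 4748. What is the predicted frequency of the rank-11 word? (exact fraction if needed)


Zipf's law: freq(rank) = f1 / rank
f1 = 4748, rank = 11
freq = 4748 / 11
GCD(4748, 11) = 1
Simplified: 4748/11

4748/11


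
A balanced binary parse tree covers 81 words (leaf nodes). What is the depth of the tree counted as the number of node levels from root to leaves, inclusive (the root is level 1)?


In a balanced binary tree with n leaves the deepest leaf is ceil(log2(n)) edges below the root,
so counting node levels inclusive of root and leaves gives ceil(log2(n)) + 1 levels.
log2(81) = 6.3399
ceil(6.3399) = 7
levels = 7 + 1 = 8

8


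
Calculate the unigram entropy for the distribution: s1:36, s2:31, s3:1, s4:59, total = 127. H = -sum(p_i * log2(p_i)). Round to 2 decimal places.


Computing entropy H = -sum(p_i * log2(p_i)):
  s1: p = 36/127 = 0.2835, -p*log2(p) = 0.5156
  s2: p = 31/127 = 0.2441, -p*log2(p) = 0.4966
  s3: p = 1/127 = 0.0079, -p*log2(p) = 0.0550
  s4: p = 59/127 = 0.4646, -p*log2(p) = 0.5138
H = sum of terms = 1.5810
Rounded to 2 decimals: 1.58

1.58


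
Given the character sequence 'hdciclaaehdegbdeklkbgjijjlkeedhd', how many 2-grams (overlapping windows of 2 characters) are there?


String 'hdciclaaehdegbdeklkbgjijjlkeedhd' has length L = 32.
Number of overlapping n-grams = L - n + 1
Substituting: 32 - 2 + 1 = 31

31


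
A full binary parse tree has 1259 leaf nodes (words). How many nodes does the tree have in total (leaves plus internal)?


Leaf nodes (terminals): 1259
Internal nodes = n - 1 = 1259 - 1 = 1258
Total = leaves + internal = 1259 + 1258 = 2517

2517


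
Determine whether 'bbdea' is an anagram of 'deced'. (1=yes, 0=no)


Sort characters of 'bbdea': 'abbde'
Sort characters of 'deced': 'cddee'
Sorted forms differ -> they are NOT anagrams
Result: 0

0


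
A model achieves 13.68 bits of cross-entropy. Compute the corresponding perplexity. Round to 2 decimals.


Perplexity formula: PP = 2^H
H = 13.68
PP = 2^13.68
Decompose: 2^13.68 = 2^13 * 2^0.68
2^13 = 8192, 2^0.68 ~ 1.6021398
PP ~ 8192 * 1.6021398 = 13124.7292416
Rounded to 2 decimals: 13124.73

13124.73


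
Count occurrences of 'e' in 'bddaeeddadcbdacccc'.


Scanning 'bddaeeddadcbdacccc' for 'e':
  Position 4: 'e' -> MATCH (count: 1)
  Position 5: 'e' -> MATCH (count: 2)
Total occurrences of 'e': 2

2


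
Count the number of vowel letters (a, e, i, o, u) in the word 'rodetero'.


Scanning each character of 'rodetero':
  Position 1: 'r' -> consonant (running count: 0)
  Position 2: 'o' -> vowel (running count: 1)
  Position 3: 'd' -> consonant (running count: 1)
  Position 4: 'e' -> vowel (running count: 2)
  Position 5: 't' -> consonant (running count: 2)
  Position 6: 'e' -> vowel (running count: 3)
  Position 7: 'r' -> consonant (running count: 3)
  Position 8: 'o' -> vowel (running count: 4)
Total vowels: 4

4


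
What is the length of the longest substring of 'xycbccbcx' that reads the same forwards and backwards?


Scanning 'xycbccbcx' for palindromic substrings.
Substring at positions 2-7: 'cbccbc'.
Check: reverse('cbccbc') = 'cbccbc' -> palindrome confirmed.
Neighbouring characters ('y' / 'x') break symmetry, so it cannot extend further.
No longer palindromic substring exists; longest length = 6

6


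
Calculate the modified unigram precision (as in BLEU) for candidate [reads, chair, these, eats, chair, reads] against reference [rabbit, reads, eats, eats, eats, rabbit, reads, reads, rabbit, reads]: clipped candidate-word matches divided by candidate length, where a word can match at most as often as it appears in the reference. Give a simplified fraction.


Reference word counts: {'eats': 3, 'rabbit': 3, 'reads': 4}
Checking each candidate word (with clipping):
  'reads' -> in reference (ref count 4, used 1/4) -> match (matches: 1)
  'chair' -> not in reference -> no match (matches: 1)
  'these' -> not in reference -> no match (matches: 1)
  'eats' -> in reference (ref count 3, used 1/3) -> match (matches: 2)
  'chair' -> not in reference -> no match (matches: 2)
  'reads' -> in reference (ref count 4, used 2/4) -> match (matches: 3)
Clipped matches: 3, Candidate length: 6
Precision = 3/6 = 1/2

1/2


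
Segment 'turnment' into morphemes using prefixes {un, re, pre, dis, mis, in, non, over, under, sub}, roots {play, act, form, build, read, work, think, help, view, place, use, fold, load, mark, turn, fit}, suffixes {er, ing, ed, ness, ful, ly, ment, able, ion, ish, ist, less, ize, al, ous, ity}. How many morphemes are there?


Segmenting 'turnment' against the inventory:
  'turn' -> root (morpheme 1)
  'ment' -> suffix (morpheme 2)
Total morphemes: 2

2


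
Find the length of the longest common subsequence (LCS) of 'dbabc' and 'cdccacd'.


DP table for LCS of 'dbabc' and 'cdccacd':
       c  d  c  c  a  c  d
    0  0  0  0  0  0  0  0
  d 0  0  1  1  1  1  1  1
  b 0  0  1  1  1  1  1  1
  a 0  0  1  1  1  2  2  2
  b 0  0  1  1  1  2  2  2
  c 0  1  1  2  2  2  3  3
LCS: 'dac'
LCS length = 3

3


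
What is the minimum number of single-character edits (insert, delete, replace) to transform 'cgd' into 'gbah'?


Building DP table for s1='cgd' (len 3) and s2='gbah' (len 4):
       g  b  a  h
    0  1  2  3  4
  c 1  1  2  3  4
  g 2  1  2  3  4
  d 3  2  2  3  4
Edit distance = dp[3][4] = 4

4


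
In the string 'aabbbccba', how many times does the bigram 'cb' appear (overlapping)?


Scanning 'aabbbccba' for bigram 'cb':
  Position 0: 'aa' -> no
  Position 1: 'ab' -> no
  Position 2: 'bb' -> no
  Position 3: 'bb' -> no
  Position 4: 'bc' -> no
  Position 5: 'cc' -> no
  Position 6: 'cb' -> MATCH
  Position 7: 'ba' -> no
Total matches: 1

1


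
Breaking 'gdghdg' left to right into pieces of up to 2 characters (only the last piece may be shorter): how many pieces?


'gdghdg' has 6 characters.
Chunking with max size 2:
  Chunk 1: 'gd' (positions 0-1)
  Chunk 2: 'gh' (positions 2-3)
  Chunk 3: 'dg' (positions 4-5)
Total chunks: ceil(6 / 2) = 3

3


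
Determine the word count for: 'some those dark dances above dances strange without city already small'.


Counting words by splitting on spaces:
  Word 1: 'some'
  Word 2: 'those'
  Word 3: 'dark'
  Word 4: 'dances'
  Word 5: 'above'
  Word 6: 'dances'
  Word 7: 'strange'
  Word 8: 'without'
  Word 9: 'city'
  Word 10: 'already'
  Word 11: 'small'
Total words: 11

11


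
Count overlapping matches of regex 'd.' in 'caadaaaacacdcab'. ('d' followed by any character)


Pattern: d. means 'd' followed by any character.
Scanning 'caadaaaacacdcab' position-by-position:
  Pos 0: window 'ca' -> no
  Pos 1: window 'aa' -> no
  Pos 2: window 'ad' -> no
  Pos 3: window 'da' -> MATCH
  Pos 4: window 'aa' -> no
  Pos 5: window 'aa' -> no
  Pos 6: window 'aa' -> no
  Pos 7: window 'ac' -> no
  Pos 8: window 'ca' -> no
  Pos 9: window 'ac' -> no
  Pos 10: window 'cd' -> no
  Pos 11: window 'dc' -> MATCH
  Pos 12: window 'ca' -> no
  Pos 13: window 'ab' -> no
  Pos 14: window 'b' -> no
Total matches: 2

2


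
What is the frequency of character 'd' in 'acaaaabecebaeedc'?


Scanning 'acaaaabecebaeedc' for 'd':
  Position 14: 'd' -> MATCH (count: 1)
Total occurrences of 'd': 1

1


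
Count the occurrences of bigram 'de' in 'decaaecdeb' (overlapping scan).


Scanning 'decaaecdeb' for bigram 'de':
  Position 0: 'de' -> MATCH
  Position 1: 'ec' -> no
  Position 2: 'ca' -> no
  Position 3: 'aa' -> no
  Position 4: 'ae' -> no
  Position 5: 'ec' -> no
  Position 6: 'cd' -> no
  Position 7: 'de' -> MATCH
  Position 8: 'eb' -> no
Total matches: 2

2


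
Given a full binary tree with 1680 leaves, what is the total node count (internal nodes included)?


Leaf nodes (terminals): 1680
Internal nodes = n - 1 = 1680 - 1 = 1679
Total = leaves + internal = 1680 + 1679 = 3359

3359


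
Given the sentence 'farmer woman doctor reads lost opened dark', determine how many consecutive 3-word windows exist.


Word trigrams from [7] words:
  Trigram 1: (farmer woman doctor)
  Trigram 2: (woman doctor reads)
  Trigram 3: (doctor reads lost)
  Trigram 4: (reads lost opened)
  Trigram 5: (lost opened dark)
Total word trigrams: 7 - 2 = 5

5


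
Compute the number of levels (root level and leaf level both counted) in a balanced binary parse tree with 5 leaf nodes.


In a balanced binary tree with n leaves the deepest leaf is ceil(log2(n)) edges below the root,
so counting node levels inclusive of root and leaves gives ceil(log2(n)) + 1 levels.
log2(5) = 2.3219
ceil(2.3219) = 3
levels = 3 + 1 = 4

4


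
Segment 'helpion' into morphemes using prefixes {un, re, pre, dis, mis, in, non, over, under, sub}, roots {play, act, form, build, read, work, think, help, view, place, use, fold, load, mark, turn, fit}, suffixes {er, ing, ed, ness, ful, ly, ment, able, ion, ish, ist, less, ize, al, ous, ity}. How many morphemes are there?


Segmenting 'helpion' against the inventory:
  'help' -> root (morpheme 1)
  'ion' -> suffix (morpheme 2)
Total morphemes: 2

2


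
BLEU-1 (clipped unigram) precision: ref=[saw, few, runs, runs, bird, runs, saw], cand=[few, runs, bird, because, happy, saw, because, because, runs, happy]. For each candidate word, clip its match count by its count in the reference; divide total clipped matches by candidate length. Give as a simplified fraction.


Reference word counts: {'bird': 1, 'few': 1, 'runs': 3, 'saw': 2}
Checking each candidate word (with clipping):
  'few' -> in reference (ref count 1, used 1/1) -> match (matches: 1)
  'runs' -> in reference (ref count 3, used 1/3) -> match (matches: 2)
  'bird' -> in reference (ref count 1, used 1/1) -> match (matches: 3)
  'because' -> not in reference -> no match (matches: 3)
  'happy' -> not in reference -> no match (matches: 3)
  'saw' -> in reference (ref count 2, used 1/2) -> match (matches: 4)
  'because' -> not in reference -> no match (matches: 4)
  'because' -> not in reference -> no match (matches: 4)
  'runs' -> in reference (ref count 3, used 2/3) -> match (matches: 5)
  'happy' -> not in reference -> no match (matches: 5)
Clipped matches: 5, Candidate length: 10
Precision = 5/10 = 1/2

1/2


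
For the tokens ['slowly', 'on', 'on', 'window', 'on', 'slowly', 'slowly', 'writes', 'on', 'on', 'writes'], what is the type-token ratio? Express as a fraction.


Tokens: 11
Unique types: ('on', 'slowly', 'window', 'writes') = 4
TTR = 4/11
Already in lowest terms.

4/11


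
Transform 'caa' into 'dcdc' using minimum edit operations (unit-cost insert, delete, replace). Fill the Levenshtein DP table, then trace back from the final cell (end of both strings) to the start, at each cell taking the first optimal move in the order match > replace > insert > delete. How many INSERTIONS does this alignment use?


Edit distance = 3. Backtracking from cell (3, 4) with preference match > replace > insert > delete,
then listing the resulting alignment 'caa' -> 'dcdc' left to right:
  Step 1: insert 'd' [insertion #1]
  Step 2: keep 'c'
  Step 3: replace a->d
  Step 4: replace a->c
Total insertions: 1

1


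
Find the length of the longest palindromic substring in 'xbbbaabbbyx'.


Scanning 'xbbbaabbbyx' for palindromic substrings.
Substring at positions 1-8: 'bbbaabbb'.
Check: reverse('bbbaabbb') = 'bbbaabbb' -> palindrome confirmed.
Neighbouring characters ('x' / 'y') break symmetry, so it cannot extend further.
No longer palindromic substring exists; longest length = 8

8


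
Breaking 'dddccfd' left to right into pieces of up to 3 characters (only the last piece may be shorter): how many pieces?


'dddccfd' has 7 characters.
Chunking with max size 3:
  Chunk 1: 'ddd' (positions 0-2)
  Chunk 2: 'ccf' (positions 3-5)
  Chunk 3: 'd' (positions 6-6)
Total chunks: ceil(7 / 3) = 3

3


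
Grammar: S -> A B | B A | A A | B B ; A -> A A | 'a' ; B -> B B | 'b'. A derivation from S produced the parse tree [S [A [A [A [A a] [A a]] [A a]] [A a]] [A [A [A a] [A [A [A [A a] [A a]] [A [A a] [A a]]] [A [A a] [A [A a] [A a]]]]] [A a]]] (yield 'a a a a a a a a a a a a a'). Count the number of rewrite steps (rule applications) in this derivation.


Every bracketed nonterminal node [X ...] in the tree is produced by exactly one rule application.
Reading the tree off as a leftmost derivation:
  Step 1: S  =>  A A   (applied S -> A A)
  Step 2: A A  =>  A A A   (applied A -> A A)
  Step 3: A A A  =>  A A A A   (applied A -> A A)
  Step 4: A A A A  =>  A A A A A   (applied A -> A A)
  Step 5: A A A A A  =>  a A A A A   (applied A -> a)
  Step 6: a A A A A  =>  a a A A A   (applied A -> a)
  Step 7: a a A A A  =>  a a a A A   (applied A -> a)
  Step 8: a a a A A  =>  a a a a A   (applied A -> a)
  Step 9: a a a a A  =>  a a a a A A   (applied A -> A A)
  Step 10: a a a a A A  =>  a a a a A A A   (applied A -> A A)
  Step 11: a a a a A A A  =>  a a a a a A A   (applied A -> a)
  Step 12: a a a a a A A  =>  a a a a a A A A   (applied A -> A A)
  Step 13: a a a a a A A A  =>  a a a a a A A A A   (applied A -> A A)
  Step 14: a a a a a A A A A  =>  a a a a a A A A A A   (applied A -> A A)
  Step 15: a a a a a A A A A A  =>  a a a a a a A A A A   (applied A -> a)
  Step 16: a a a a a a A A A A  =>  a a a a a a a A A A   (applied A -> a)
  Step 17: a a a a a a a A A A  =>  a a a a a a a A A A A   (applied A -> A A)
  Step 18: a a a a a a a A A A A  =>  a a a a a a a a A A A   (applied A -> a)
  Step 19: a a a a a a a a A A A  =>  a a a a a a a a a A A   (applied A -> a)
  Step 20: a a a a a a a a a A A  =>  a a a a a a a a a A A A   (applied A -> A A)
  Step 21: a a a a a a a a a A A A  =>  a a a a a a a a a a A A   (applied A -> a)
  Step 22: a a a a a a a a a a A A  =>  a a a a a a a a a a A A A   (applied A -> A A)
  Step 23: a a a a a a a a a a A A A  =>  a a a a a a a a a a a A A   (applied A -> a)
  Step 24: a a a a a a a a a a a A A  =>  a a a a a a a a a a a a A   (applied A -> a)
  Step 25: a a a a a a a a a a a a A  =>  a a a a a a a a a a a a a   (applied A -> a)
Final yield: a a a a a a a a a a a a a
Total rewrite steps: 25

25


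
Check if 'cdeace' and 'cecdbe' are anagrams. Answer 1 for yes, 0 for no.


Sort characters of 'cdeace': 'accdee'
Sort characters of 'cecdbe': 'bccdee'
Sorted forms differ -> they are NOT anagrams
Result: 0

0


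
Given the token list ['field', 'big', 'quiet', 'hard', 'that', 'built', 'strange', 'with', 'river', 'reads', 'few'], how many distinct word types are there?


Listing all tokens and tracking unique types:
  Token 1: 'field' -> NEW (unique so far: 1)
  Token 2: 'big' -> NEW (unique so far: 2)
  Token 3: 'quiet' -> NEW (unique so far: 3)
  Token 4: 'hard' -> NEW (unique so far: 4)
  Token 5: 'that' -> NEW (unique so far: 5)
  Token 6: 'built' -> NEW (unique so far: 6)
  Token 7: 'strange' -> NEW (unique so far: 7)
  Token 8: 'with' -> NEW (unique so far: 8)
  Token 9: 'river' -> NEW (unique so far: 9)
  Token 10: 'reads' -> NEW (unique so far: 10)
  Token 11: 'few' -> NEW (unique so far: 11)
Unique types: ('big', 'built', 'few', 'field', 'hard', 'quiet', 'reads', 'river', 'strange', 'that', 'with')
Vocabulary size: 11

11


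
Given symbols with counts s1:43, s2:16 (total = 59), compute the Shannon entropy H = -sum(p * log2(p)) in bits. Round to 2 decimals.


Computing entropy H = -sum(p_i * log2(p_i)):
  s1: p = 43/59 = 0.7288, -p*log2(p) = 0.3326
  s2: p = 16/59 = 0.2712, -p*log2(p) = 0.5105
H = sum of terms = 0.8431
Rounded to 2 decimals: 0.84

0.84


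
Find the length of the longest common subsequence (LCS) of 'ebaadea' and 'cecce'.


DP table for LCS of 'ebaadea' and 'cecce':
       c  e  c  c  e
    0  0  0  0  0  0
  e 0  0  1  1  1  1
  b 0  0  1  1  1  1
  a 0  0  1  1  1  1
  a 0  0  1  1  1  1
  d 0  0  1  1  1  1
  e 0  0  1  1  1  2
  a 0  0  1  1  1  2
LCS: 'ee'
LCS length = 2

2


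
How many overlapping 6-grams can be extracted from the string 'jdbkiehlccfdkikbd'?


String 'jdbkiehlccfdkikbd' has length L = 17.
Number of overlapping n-grams = L - n + 1
Substituting: 17 - 6 + 1 = 12

12


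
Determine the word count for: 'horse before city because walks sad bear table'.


Counting words by splitting on spaces:
  Word 1: 'horse'
  Word 2: 'before'
  Word 3: 'city'
  Word 4: 'because'
  Word 5: 'walks'
  Word 6: 'sad'
  Word 7: 'bear'
  Word 8: 'table'
Total words: 8

8


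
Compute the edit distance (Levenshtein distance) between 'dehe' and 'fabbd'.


Building DP table for s1='dehe' (len 4) and s2='fabbd' (len 5):
       f  a  b  b  d
    0  1  2  3  4  5
  d 1  1  2  3  4  4
  e 2  2  2  3  4  5
  h 3  3  3  3  4  5
  e 4  4  4  4  4  5
Edit distance = dp[4][5] = 5

5


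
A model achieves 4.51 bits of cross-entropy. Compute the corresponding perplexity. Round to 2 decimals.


Perplexity formula: PP = 2^H
H = 4.51
PP = 2^4.51
Decompose: 2^4.51 = 2^4 * 2^0.51
2^4 = 16, 2^0.51 ~ 1.4240502
PP ~ 16 * 1.4240502 = 22.7848032
Rounded to 2 decimals: 22.78

22.78


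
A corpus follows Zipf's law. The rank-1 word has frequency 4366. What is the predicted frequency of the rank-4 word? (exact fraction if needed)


Zipf's law: freq(rank) = f1 / rank
f1 = 4366, rank = 4
freq = 4366 / 4
GCD(4366, 4) = 2
Simplified: 2183/2

2183/2


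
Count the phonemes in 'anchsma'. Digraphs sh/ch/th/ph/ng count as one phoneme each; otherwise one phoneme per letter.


Parsing 'anchsma' greedily, digraphs first:
  'a' -> vowel phoneme (phonemes so far: 1)
  'n' -> consonant phoneme (phonemes so far: 2)
  'ch' -> digraph (1 consonant phoneme) (phonemes so far: 3)
  's' -> consonant phoneme (phonemes so far: 4)
  'm' -> consonant phoneme (phonemes so far: 5)
  'a' -> vowel phoneme (phonemes so far: 6)
Total phonemes: 6

6


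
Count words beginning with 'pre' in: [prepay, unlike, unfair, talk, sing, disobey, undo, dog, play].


Checking each word for prefix 'pre':
  'prepay' -> YES, starts with 'pre' (count: 1)
  'unlike' -> no (count: 1)
  'unfair' -> no (count: 1)
  'talk' -> no (count: 1)
  'sing' -> no (count: 1)
  'disobey' -> no (count: 1)
  'undo' -> no (count: 1)
  'dog' -> no (count: 1)
  'play' -> no (count: 1)
Total with prefix 'pre': 1

1


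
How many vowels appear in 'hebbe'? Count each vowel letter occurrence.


Scanning each character of 'hebbe':
  Position 1: 'h' -> consonant (running count: 0)
  Position 2: 'e' -> vowel (running count: 1)
  Position 3: 'b' -> consonant (running count: 1)
  Position 4: 'b' -> consonant (running count: 1)
  Position 5: 'e' -> vowel (running count: 2)
Total vowels: 2

2


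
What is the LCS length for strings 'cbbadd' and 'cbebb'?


DP table for LCS of 'cbbadd' and 'cbebb':
       c  b  e  b  b
    0  0  0  0  0  0
  c 0  1  1  1  1  1
  b 0  1  2  2  2  2
  b 0  1  2  2  3  3
  a 0  1  2  2  3  3
  d 0  1  2  2  3  3
  d 0  1  2  2  3  3
LCS: 'cbb'
LCS length = 3

3


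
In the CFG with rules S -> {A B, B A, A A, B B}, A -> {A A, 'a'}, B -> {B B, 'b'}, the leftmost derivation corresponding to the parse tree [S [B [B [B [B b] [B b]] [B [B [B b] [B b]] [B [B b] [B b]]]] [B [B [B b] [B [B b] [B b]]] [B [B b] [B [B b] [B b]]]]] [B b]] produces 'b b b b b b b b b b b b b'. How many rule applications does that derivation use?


Every bracketed nonterminal node [X ...] in the tree is produced by exactly one rule application.
Reading the tree off as a leftmost derivation:
  Step 1: S  =>  B B   (applied S -> B B)
  Step 2: B B  =>  B B B   (applied B -> B B)
  Step 3: B B B  =>  B B B B   (applied B -> B B)
  Step 4: B B B B  =>  B B B B B   (applied B -> B B)
  Step 5: B B B B B  =>  b B B B B   (applied B -> b)
  Step 6: b B B B B  =>  b b B B B   (applied B -> b)
  Step 7: b b B B B  =>  b b B B B B   (applied B -> B B)
  Step 8: b b B B B B  =>  b b B B B B B   (applied B -> B B)
  Step 9: b b B B B B B  =>  b b b B B B B   (applied B -> b)
  Step 10: b b b B B B B  =>  b b b b B B B   (applied B -> b)
  Step 11: b b b b B B B  =>  b b b b B B B B   (applied B -> B B)
  Step 12: b b b b B B B B  =>  b b b b b B B B   (applied B -> b)
  Step 13: b b b b b B B B  =>  b b b b b b B B   (applied B -> b)
  Step 14: b b b b b b B B  =>  b b b b b b B B B   (applied B -> B B)
  Step 15: b b b b b b B B B  =>  b b b b b b B B B B   (applied B -> B B)
  Step 16: b b b b b b B B B B  =>  b b b b b b b B B B   (applied B -> b)
  Step 17: b b b b b b b B B B  =>  b b b b b b b B B B B   (applied B -> B B)
  Step 18: b b b b b b b B B B B  =>  b b b b b b b b B B B   (applied B -> b)
  Step 19: b b b b b b b b B B B  =>  b b b b b b b b b B B   (applied B -> b)
  Step 20: b b b b b b b b b B B  =>  b b b b b b b b b B B B   (applied B -> B B)
  Step 21: b b b b b b b b b B B B  =>  b b b b b b b b b b B B   (applied B -> b)
  Step 22: b b b b b b b b b b B B  =>  b b b b b b b b b b B B B   (applied B -> B B)
  Step 23: b b b b b b b b b b B B B  =>  b b b b b b b b b b b B B   (applied B -> b)
  Step 24: b b b b b b b b b b b B B  =>  b b b b b b b b b b b b B   (applied B -> b)
  Step 25: b b b b b b b b b b b b B  =>  b b b b b b b b b b b b b   (applied B -> b)
Final yield: b b b b b b b b b b b b b
Total rewrite steps: 25

25


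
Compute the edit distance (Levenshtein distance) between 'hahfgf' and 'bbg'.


Building DP table for s1='hahfgf' (len 6) and s2='bbg' (len 3):
       b  b  g
    0  1  2  3
  h 1  1  2  3
  a 2  2  2  3
  h 3  3  3  3
  f 4  4  4  4
  g 5  5  5  4
  f 6  6  6  5
Edit distance = dp[6][3] = 5

5


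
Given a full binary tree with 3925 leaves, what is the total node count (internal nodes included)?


Leaf nodes (terminals): 3925
Internal nodes = n - 1 = 3925 - 1 = 3924
Total = leaves + internal = 3925 + 3924 = 7849

7849


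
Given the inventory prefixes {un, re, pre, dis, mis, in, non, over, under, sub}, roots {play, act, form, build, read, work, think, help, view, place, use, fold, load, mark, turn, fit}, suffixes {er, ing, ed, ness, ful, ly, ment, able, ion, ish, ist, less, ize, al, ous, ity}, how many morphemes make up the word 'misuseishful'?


Segmenting 'misuseishful' against the inventory:
  'mis' -> prefix (morpheme 1)
  'use' -> root (morpheme 2)
  'ish' -> suffix (morpheme 3)
  'ful' -> suffix (morpheme 4)
Total morphemes: 4

4


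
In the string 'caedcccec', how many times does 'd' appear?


Scanning 'caedcccec' for 'd':
  Position 3: 'd' -> MATCH (count: 1)
Total occurrences of 'd': 1

1


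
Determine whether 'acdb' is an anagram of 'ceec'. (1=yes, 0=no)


Sort characters of 'acdb': 'abcd'
Sort characters of 'ceec': 'ccee'
Sorted forms differ -> they are NOT anagrams
Result: 0

0


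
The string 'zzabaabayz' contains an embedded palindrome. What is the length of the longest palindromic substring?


Scanning 'zzabaabayz' for palindromic substrings.
Substring at positions 2-7: 'abaaba'.
Check: reverse('abaaba') = 'abaaba' -> palindrome confirmed.
Neighbouring characters ('z' / 'y') break symmetry, so it cannot extend further.
No longer palindromic substring exists; longest length = 6

6


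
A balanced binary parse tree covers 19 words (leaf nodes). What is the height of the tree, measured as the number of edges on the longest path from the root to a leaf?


In a balanced binary tree with n leaves the deepest leaf is ceil(log2(n)) edges below the root.
log2(19) = 4.2479
ceil(4.2479) = 5
height (edges) = 5

5


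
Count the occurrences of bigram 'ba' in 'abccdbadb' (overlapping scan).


Scanning 'abccdbadb' for bigram 'ba':
  Position 0: 'ab' -> no
  Position 1: 'bc' -> no
  Position 2: 'cc' -> no
  Position 3: 'cd' -> no
  Position 4: 'db' -> no
  Position 5: 'ba' -> MATCH
  Position 6: 'ad' -> no
  Position 7: 'db' -> no
Total matches: 1

1
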